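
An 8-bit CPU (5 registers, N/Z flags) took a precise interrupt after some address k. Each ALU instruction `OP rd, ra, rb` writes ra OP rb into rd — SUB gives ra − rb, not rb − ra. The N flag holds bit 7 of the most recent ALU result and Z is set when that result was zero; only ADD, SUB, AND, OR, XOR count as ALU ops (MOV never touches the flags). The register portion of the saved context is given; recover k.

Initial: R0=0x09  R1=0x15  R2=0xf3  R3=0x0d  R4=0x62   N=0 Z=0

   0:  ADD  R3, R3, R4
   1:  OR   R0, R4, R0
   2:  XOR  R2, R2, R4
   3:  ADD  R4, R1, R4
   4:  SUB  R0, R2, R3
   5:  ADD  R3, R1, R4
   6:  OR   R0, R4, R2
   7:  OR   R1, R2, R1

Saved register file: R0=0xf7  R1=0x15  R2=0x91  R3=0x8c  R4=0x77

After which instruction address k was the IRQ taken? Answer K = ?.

K = 6

after  0: R0=0x09 R1=0x15 R2=0xf3 R3=0x6f R4=0x62  N=0 Z=0
after  1: R0=0x6b R1=0x15 R2=0xf3 R3=0x6f R4=0x62  N=0 Z=0
after  2: R0=0x6b R1=0x15 R2=0x91 R3=0x6f R4=0x62  N=1 Z=0
after  3: R0=0x6b R1=0x15 R2=0x91 R3=0x6f R4=0x77  N=0 Z=0
after  4: R0=0x22 R1=0x15 R2=0x91 R3=0x6f R4=0x77  N=0 Z=0
after  5: R0=0x22 R1=0x15 R2=0x91 R3=0x8c R4=0x77  N=1 Z=0
after  6: R0=0xf7 R1=0x15 R2=0x91 R3=0x8c R4=0x77  N=1 Z=0
-- IRQ taken; context saved, return-PC = 7 --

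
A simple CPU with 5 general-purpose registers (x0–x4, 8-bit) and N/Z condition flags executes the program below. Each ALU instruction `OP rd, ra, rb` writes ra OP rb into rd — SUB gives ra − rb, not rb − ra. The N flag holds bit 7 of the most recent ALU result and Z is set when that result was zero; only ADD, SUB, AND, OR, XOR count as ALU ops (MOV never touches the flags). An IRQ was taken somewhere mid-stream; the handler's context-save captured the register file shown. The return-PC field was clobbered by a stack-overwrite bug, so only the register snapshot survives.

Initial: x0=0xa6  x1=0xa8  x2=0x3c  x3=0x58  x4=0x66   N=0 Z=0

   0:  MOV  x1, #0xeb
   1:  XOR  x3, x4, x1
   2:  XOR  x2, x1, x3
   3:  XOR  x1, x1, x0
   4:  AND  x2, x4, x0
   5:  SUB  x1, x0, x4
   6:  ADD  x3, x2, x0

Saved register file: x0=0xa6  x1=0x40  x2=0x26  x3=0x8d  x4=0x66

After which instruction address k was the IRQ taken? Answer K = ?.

K = 5

after  0: x0=0xa6 x1=0xeb x2=0x3c x3=0x58 x4=0x66  N=0 Z=0
after  1: x0=0xa6 x1=0xeb x2=0x3c x3=0x8d x4=0x66  N=1 Z=0
after  2: x0=0xa6 x1=0xeb x2=0x66 x3=0x8d x4=0x66  N=0 Z=0
after  3: x0=0xa6 x1=0x4d x2=0x66 x3=0x8d x4=0x66  N=0 Z=0
after  4: x0=0xa6 x1=0x4d x2=0x26 x3=0x8d x4=0x66  N=0 Z=0
after  5: x0=0xa6 x1=0x40 x2=0x26 x3=0x8d x4=0x66  N=0 Z=0
-- IRQ taken; context saved, return-PC = 6 --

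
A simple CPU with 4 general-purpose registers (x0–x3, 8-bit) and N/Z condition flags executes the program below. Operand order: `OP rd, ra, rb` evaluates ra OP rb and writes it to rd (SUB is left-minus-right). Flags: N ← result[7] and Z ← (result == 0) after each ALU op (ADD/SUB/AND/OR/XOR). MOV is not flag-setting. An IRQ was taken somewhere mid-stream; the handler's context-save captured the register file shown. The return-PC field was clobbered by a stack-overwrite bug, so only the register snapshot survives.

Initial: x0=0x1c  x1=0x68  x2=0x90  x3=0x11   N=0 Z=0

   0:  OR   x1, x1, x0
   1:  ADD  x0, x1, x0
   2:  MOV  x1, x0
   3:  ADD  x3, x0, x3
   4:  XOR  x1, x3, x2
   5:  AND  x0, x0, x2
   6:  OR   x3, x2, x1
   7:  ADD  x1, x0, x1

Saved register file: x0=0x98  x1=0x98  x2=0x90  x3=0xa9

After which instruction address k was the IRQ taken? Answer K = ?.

after  0: x0=0x1c x1=0x7c x2=0x90 x3=0x11  N=0 Z=0
after  1: x0=0x98 x1=0x7c x2=0x90 x3=0x11  N=1 Z=0
after  2: x0=0x98 x1=0x98 x2=0x90 x3=0x11  N=1 Z=0
after  3: x0=0x98 x1=0x98 x2=0x90 x3=0xa9  N=1 Z=0
-- IRQ taken; context saved, return-PC = 4 --

K = 3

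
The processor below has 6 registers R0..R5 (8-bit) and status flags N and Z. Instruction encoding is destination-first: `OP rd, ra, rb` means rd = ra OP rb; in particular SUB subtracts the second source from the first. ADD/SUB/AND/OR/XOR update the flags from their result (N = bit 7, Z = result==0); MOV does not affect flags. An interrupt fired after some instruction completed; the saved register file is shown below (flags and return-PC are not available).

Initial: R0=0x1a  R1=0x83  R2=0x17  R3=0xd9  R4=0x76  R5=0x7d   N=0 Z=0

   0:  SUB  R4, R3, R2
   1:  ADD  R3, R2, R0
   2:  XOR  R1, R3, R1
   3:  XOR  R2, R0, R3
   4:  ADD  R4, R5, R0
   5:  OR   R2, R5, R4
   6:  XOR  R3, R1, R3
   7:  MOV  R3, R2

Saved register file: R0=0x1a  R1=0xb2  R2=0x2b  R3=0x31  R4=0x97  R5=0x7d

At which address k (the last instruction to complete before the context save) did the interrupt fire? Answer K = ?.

after  0: R0=0x1a R1=0x83 R2=0x17 R3=0xd9 R4=0xc2 R5=0x7d  N=1 Z=0
after  1: R0=0x1a R1=0x83 R2=0x17 R3=0x31 R4=0xc2 R5=0x7d  N=0 Z=0
after  2: R0=0x1a R1=0xb2 R2=0x17 R3=0x31 R4=0xc2 R5=0x7d  N=1 Z=0
after  3: R0=0x1a R1=0xb2 R2=0x2b R3=0x31 R4=0xc2 R5=0x7d  N=0 Z=0
after  4: R0=0x1a R1=0xb2 R2=0x2b R3=0x31 R4=0x97 R5=0x7d  N=1 Z=0
-- IRQ taken; context saved, return-PC = 5 --

K = 4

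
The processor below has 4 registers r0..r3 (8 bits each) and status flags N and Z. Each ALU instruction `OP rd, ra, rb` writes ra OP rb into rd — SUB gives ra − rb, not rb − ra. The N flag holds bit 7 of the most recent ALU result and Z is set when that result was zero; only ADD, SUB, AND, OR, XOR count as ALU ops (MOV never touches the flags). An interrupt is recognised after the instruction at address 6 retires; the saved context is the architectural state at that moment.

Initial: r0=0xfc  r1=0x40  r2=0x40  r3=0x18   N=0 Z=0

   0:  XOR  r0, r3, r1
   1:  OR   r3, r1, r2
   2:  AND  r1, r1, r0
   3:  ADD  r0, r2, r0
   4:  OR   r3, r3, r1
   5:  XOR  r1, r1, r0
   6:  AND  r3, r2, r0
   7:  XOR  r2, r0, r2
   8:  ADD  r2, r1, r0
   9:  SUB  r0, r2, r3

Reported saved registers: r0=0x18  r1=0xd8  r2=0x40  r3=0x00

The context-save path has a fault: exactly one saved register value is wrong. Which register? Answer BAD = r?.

after  0: r0=0x58 r1=0x40 r2=0x40 r3=0x18  N=0 Z=0
after  1: r0=0x58 r1=0x40 r2=0x40 r3=0x40  N=0 Z=0
after  2: r0=0x58 r1=0x40 r2=0x40 r3=0x40  N=0 Z=0
after  3: r0=0x98 r1=0x40 r2=0x40 r3=0x40  N=1 Z=0
after  4: r0=0x98 r1=0x40 r2=0x40 r3=0x40  N=0 Z=0
after  5: r0=0x98 r1=0xd8 r2=0x40 r3=0x40  N=1 Z=0
after  6: r0=0x98 r1=0xd8 r2=0x40 r3=0x00  N=0 Z=1
-- IRQ taken; context saved, return-PC = 7 --
mismatch: r0: reported 0x18 vs actual 0x98

BAD = r0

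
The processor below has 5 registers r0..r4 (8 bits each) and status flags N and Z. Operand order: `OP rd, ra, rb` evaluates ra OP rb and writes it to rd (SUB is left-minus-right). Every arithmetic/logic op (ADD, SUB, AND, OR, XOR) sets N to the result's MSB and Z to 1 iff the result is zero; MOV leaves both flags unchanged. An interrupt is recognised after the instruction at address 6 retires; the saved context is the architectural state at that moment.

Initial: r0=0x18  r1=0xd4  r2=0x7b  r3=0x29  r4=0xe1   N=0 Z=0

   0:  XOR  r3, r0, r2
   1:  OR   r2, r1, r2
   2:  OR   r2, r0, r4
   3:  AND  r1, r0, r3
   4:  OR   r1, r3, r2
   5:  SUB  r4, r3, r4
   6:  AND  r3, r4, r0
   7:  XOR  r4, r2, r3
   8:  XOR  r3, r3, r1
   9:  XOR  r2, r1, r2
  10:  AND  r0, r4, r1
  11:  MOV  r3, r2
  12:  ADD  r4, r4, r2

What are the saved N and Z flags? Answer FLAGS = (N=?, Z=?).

after  0: r0=0x18 r1=0xd4 r2=0x7b r3=0x63 r4=0xe1  N=0 Z=0
after  1: r0=0x18 r1=0xd4 r2=0xff r3=0x63 r4=0xe1  N=1 Z=0
after  2: r0=0x18 r1=0xd4 r2=0xf9 r3=0x63 r4=0xe1  N=1 Z=0
after  3: r0=0x18 r1=0x00 r2=0xf9 r3=0x63 r4=0xe1  N=0 Z=1
after  4: r0=0x18 r1=0xfb r2=0xf9 r3=0x63 r4=0xe1  N=1 Z=0
after  5: r0=0x18 r1=0xfb r2=0xf9 r3=0x63 r4=0x82  N=1 Z=0
after  6: r0=0x18 r1=0xfb r2=0xf9 r3=0x00 r4=0x82  N=0 Z=1
-- IRQ taken; context saved, return-PC = 7 --

FLAGS = (N=0, Z=1)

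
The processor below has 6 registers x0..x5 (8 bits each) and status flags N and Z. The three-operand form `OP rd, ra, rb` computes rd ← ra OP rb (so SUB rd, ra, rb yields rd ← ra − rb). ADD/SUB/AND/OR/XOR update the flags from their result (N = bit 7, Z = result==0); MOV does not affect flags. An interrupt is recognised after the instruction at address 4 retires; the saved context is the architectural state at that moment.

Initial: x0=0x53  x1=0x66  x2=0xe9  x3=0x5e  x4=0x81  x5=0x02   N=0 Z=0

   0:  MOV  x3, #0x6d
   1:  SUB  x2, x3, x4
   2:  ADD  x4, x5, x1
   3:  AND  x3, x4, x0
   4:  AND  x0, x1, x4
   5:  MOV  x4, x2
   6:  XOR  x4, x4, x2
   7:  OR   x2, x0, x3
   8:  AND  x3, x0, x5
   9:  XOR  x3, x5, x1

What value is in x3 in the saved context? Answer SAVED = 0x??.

after  0: x0=0x53 x1=0x66 x2=0xe9 x3=0x6d x4=0x81 x5=0x02  N=0 Z=0
after  1: x0=0x53 x1=0x66 x2=0xec x3=0x6d x4=0x81 x5=0x02  N=1 Z=0
after  2: x0=0x53 x1=0x66 x2=0xec x3=0x6d x4=0x68 x5=0x02  N=0 Z=0
after  3: x0=0x53 x1=0x66 x2=0xec x3=0x40 x4=0x68 x5=0x02  N=0 Z=0
after  4: x0=0x60 x1=0x66 x2=0xec x3=0x40 x4=0x68 x5=0x02  N=0 Z=0
-- IRQ taken; context saved, return-PC = 5 --

SAVED = 0x40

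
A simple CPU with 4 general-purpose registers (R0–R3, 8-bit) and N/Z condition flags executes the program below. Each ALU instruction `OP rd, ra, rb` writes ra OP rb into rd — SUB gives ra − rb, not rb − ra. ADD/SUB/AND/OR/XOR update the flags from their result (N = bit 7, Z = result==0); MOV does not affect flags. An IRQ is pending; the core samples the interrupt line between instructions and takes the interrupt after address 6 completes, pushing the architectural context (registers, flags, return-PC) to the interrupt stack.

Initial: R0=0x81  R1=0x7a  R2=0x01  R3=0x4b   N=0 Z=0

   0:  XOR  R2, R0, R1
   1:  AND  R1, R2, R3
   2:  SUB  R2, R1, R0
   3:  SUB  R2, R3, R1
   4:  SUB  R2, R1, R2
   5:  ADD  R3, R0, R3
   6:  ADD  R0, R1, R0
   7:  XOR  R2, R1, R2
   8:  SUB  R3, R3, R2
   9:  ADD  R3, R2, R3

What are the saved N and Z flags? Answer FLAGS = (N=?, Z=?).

FLAGS = (N=1, Z=0)

after  0: R0=0x81 R1=0x7a R2=0xfb R3=0x4b  N=1 Z=0
after  1: R0=0x81 R1=0x4b R2=0xfb R3=0x4b  N=0 Z=0
after  2: R0=0x81 R1=0x4b R2=0xca R3=0x4b  N=1 Z=0
after  3: R0=0x81 R1=0x4b R2=0x00 R3=0x4b  N=0 Z=1
after  4: R0=0x81 R1=0x4b R2=0x4b R3=0x4b  N=0 Z=0
after  5: R0=0x81 R1=0x4b R2=0x4b R3=0xcc  N=1 Z=0
after  6: R0=0xcc R1=0x4b R2=0x4b R3=0xcc  N=1 Z=0
-- IRQ taken; context saved, return-PC = 7 --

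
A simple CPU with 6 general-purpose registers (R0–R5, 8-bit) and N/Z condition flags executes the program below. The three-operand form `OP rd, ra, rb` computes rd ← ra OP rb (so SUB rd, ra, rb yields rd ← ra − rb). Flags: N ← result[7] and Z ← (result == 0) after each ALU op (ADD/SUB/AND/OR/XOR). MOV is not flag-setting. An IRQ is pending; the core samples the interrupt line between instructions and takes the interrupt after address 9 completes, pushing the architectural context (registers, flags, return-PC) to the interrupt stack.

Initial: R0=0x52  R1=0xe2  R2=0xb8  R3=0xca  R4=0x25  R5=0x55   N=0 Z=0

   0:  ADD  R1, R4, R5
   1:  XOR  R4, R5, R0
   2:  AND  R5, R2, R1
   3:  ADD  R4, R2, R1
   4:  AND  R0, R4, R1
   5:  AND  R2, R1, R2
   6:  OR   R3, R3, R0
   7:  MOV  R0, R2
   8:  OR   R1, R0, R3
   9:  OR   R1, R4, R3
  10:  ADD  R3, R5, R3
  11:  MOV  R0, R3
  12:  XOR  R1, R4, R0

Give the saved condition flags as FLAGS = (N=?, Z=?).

after  0: R0=0x52 R1=0x7a R2=0xb8 R3=0xca R4=0x25 R5=0x55  N=0 Z=0
after  1: R0=0x52 R1=0x7a R2=0xb8 R3=0xca R4=0x07 R5=0x55  N=0 Z=0
after  2: R0=0x52 R1=0x7a R2=0xb8 R3=0xca R4=0x07 R5=0x38  N=0 Z=0
after  3: R0=0x52 R1=0x7a R2=0xb8 R3=0xca R4=0x32 R5=0x38  N=0 Z=0
after  4: R0=0x32 R1=0x7a R2=0xb8 R3=0xca R4=0x32 R5=0x38  N=0 Z=0
after  5: R0=0x32 R1=0x7a R2=0x38 R3=0xca R4=0x32 R5=0x38  N=0 Z=0
after  6: R0=0x32 R1=0x7a R2=0x38 R3=0xfa R4=0x32 R5=0x38  N=1 Z=0
after  7: R0=0x38 R1=0x7a R2=0x38 R3=0xfa R4=0x32 R5=0x38  N=1 Z=0
after  8: R0=0x38 R1=0xfa R2=0x38 R3=0xfa R4=0x32 R5=0x38  N=1 Z=0
after  9: R0=0x38 R1=0xfa R2=0x38 R3=0xfa R4=0x32 R5=0x38  N=1 Z=0
-- IRQ taken; context saved, return-PC = 10 --

FLAGS = (N=1, Z=0)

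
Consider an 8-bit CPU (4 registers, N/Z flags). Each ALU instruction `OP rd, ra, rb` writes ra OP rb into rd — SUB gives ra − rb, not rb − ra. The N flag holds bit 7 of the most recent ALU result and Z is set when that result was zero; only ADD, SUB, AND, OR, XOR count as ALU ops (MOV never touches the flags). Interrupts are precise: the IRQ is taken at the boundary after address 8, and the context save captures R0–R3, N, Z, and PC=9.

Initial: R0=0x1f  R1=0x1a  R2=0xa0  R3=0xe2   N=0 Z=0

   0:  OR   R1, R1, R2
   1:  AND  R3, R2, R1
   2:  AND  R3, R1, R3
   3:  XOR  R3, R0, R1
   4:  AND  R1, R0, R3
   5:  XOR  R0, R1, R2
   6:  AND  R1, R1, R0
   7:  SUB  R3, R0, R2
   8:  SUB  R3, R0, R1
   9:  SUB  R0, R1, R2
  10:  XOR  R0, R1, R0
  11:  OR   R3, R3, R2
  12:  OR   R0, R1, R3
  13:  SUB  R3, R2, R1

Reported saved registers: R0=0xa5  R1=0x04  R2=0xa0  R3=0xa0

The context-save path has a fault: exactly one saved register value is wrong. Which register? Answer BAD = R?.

after  0: R0=0x1f R1=0xba R2=0xa0 R3=0xe2  N=1 Z=0
after  1: R0=0x1f R1=0xba R2=0xa0 R3=0xa0  N=1 Z=0
after  2: R0=0x1f R1=0xba R2=0xa0 R3=0xa0  N=1 Z=0
after  3: R0=0x1f R1=0xba R2=0xa0 R3=0xa5  N=1 Z=0
after  4: R0=0x1f R1=0x05 R2=0xa0 R3=0xa5  N=0 Z=0
after  5: R0=0xa5 R1=0x05 R2=0xa0 R3=0xa5  N=1 Z=0
after  6: R0=0xa5 R1=0x05 R2=0xa0 R3=0xa5  N=0 Z=0
after  7: R0=0xa5 R1=0x05 R2=0xa0 R3=0x05  N=0 Z=0
after  8: R0=0xa5 R1=0x05 R2=0xa0 R3=0xa0  N=1 Z=0
-- IRQ taken; context saved, return-PC = 9 --
mismatch: R1: reported 0x04 vs actual 0x05

BAD = R1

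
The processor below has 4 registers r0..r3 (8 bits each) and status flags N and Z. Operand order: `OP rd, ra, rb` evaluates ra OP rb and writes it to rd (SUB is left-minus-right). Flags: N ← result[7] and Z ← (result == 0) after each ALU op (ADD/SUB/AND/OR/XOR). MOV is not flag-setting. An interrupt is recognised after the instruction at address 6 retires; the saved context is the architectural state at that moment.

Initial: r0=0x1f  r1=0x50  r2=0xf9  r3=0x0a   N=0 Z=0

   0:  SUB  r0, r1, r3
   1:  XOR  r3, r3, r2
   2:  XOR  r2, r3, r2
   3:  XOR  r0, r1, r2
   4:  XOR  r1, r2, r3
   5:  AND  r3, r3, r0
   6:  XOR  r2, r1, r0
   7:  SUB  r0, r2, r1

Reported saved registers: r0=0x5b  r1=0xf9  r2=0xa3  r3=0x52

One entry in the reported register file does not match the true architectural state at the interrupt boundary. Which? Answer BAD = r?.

after  0: r0=0x46 r1=0x50 r2=0xf9 r3=0x0a  N=0 Z=0
after  1: r0=0x46 r1=0x50 r2=0xf9 r3=0xf3  N=1 Z=0
after  2: r0=0x46 r1=0x50 r2=0x0a r3=0xf3  N=0 Z=0
after  3: r0=0x5a r1=0x50 r2=0x0a r3=0xf3  N=0 Z=0
after  4: r0=0x5a r1=0xf9 r2=0x0a r3=0xf3  N=1 Z=0
after  5: r0=0x5a r1=0xf9 r2=0x0a r3=0x52  N=0 Z=0
after  6: r0=0x5a r1=0xf9 r2=0xa3 r3=0x52  N=1 Z=0
-- IRQ taken; context saved, return-PC = 7 --
mismatch: r0: reported 0x5b vs actual 0x5a

BAD = r0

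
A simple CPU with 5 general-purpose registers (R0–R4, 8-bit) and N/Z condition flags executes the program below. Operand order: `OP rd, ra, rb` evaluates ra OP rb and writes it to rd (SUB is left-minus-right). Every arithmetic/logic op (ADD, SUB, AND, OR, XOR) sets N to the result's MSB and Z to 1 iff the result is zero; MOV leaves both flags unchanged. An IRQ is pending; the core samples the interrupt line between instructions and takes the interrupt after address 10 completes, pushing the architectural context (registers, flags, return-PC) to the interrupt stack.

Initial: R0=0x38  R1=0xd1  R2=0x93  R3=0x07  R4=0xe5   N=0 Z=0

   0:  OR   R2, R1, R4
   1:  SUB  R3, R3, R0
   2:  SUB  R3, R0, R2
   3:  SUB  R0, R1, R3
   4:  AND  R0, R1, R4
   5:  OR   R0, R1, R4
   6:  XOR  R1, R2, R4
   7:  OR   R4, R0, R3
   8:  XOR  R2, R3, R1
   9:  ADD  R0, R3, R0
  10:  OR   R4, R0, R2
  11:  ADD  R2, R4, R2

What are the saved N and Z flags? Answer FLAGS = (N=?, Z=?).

FLAGS = (N=0, Z=0)

after  0: R0=0x38 R1=0xd1 R2=0xf5 R3=0x07 R4=0xe5  N=1 Z=0
after  1: R0=0x38 R1=0xd1 R2=0xf5 R3=0xcf R4=0xe5  N=1 Z=0
after  2: R0=0x38 R1=0xd1 R2=0xf5 R3=0x43 R4=0xe5  N=0 Z=0
after  3: R0=0x8e R1=0xd1 R2=0xf5 R3=0x43 R4=0xe5  N=1 Z=0
after  4: R0=0xc1 R1=0xd1 R2=0xf5 R3=0x43 R4=0xe5  N=1 Z=0
after  5: R0=0xf5 R1=0xd1 R2=0xf5 R3=0x43 R4=0xe5  N=1 Z=0
after  6: R0=0xf5 R1=0x10 R2=0xf5 R3=0x43 R4=0xe5  N=0 Z=0
after  7: R0=0xf5 R1=0x10 R2=0xf5 R3=0x43 R4=0xf7  N=1 Z=0
after  8: R0=0xf5 R1=0x10 R2=0x53 R3=0x43 R4=0xf7  N=0 Z=0
after  9: R0=0x38 R1=0x10 R2=0x53 R3=0x43 R4=0xf7  N=0 Z=0
after 10: R0=0x38 R1=0x10 R2=0x53 R3=0x43 R4=0x7b  N=0 Z=0
-- IRQ taken; context saved, return-PC = 11 --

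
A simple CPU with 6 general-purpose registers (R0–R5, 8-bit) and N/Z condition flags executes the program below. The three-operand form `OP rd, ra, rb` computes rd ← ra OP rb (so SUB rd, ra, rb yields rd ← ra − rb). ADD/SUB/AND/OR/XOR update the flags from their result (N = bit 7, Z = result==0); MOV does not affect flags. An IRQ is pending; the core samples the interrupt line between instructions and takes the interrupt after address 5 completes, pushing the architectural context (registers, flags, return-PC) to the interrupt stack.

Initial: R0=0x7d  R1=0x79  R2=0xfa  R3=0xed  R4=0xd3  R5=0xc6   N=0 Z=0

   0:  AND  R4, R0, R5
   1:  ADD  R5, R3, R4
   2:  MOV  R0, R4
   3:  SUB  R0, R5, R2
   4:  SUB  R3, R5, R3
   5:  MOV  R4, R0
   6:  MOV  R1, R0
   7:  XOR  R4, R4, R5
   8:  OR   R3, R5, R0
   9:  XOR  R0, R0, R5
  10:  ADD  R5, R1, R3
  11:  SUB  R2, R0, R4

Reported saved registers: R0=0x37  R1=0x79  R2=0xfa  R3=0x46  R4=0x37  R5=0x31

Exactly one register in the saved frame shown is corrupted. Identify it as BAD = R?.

after  0: R0=0x7d R1=0x79 R2=0xfa R3=0xed R4=0x44 R5=0xc6  N=0 Z=0
after  1: R0=0x7d R1=0x79 R2=0xfa R3=0xed R4=0x44 R5=0x31  N=0 Z=0
after  2: R0=0x44 R1=0x79 R2=0xfa R3=0xed R4=0x44 R5=0x31  N=0 Z=0
after  3: R0=0x37 R1=0x79 R2=0xfa R3=0xed R4=0x44 R5=0x31  N=0 Z=0
after  4: R0=0x37 R1=0x79 R2=0xfa R3=0x44 R4=0x44 R5=0x31  N=0 Z=0
after  5: R0=0x37 R1=0x79 R2=0xfa R3=0x44 R4=0x37 R5=0x31  N=0 Z=0
-- IRQ taken; context saved, return-PC = 6 --
mismatch: R3: reported 0x46 vs actual 0x44

BAD = R3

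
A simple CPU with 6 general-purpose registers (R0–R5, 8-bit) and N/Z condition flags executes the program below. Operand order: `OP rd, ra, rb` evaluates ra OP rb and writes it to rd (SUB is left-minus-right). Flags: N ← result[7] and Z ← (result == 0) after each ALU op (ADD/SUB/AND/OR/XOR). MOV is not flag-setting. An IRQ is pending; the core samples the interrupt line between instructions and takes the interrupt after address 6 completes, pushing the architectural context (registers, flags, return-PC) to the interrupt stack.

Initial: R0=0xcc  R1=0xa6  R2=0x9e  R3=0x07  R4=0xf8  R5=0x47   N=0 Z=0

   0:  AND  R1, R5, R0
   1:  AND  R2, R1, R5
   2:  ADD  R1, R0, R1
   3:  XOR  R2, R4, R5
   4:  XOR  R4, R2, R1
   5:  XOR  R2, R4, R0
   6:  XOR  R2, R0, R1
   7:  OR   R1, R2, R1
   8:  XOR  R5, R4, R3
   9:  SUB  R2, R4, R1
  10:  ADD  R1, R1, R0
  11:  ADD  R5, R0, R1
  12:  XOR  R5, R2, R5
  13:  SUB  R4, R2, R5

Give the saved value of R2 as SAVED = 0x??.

SAVED = 0xdc

after  0: R0=0xcc R1=0x44 R2=0x9e R3=0x07 R4=0xf8 R5=0x47  N=0 Z=0
after  1: R0=0xcc R1=0x44 R2=0x44 R3=0x07 R4=0xf8 R5=0x47  N=0 Z=0
after  2: R0=0xcc R1=0x10 R2=0x44 R3=0x07 R4=0xf8 R5=0x47  N=0 Z=0
after  3: R0=0xcc R1=0x10 R2=0xbf R3=0x07 R4=0xf8 R5=0x47  N=1 Z=0
after  4: R0=0xcc R1=0x10 R2=0xbf R3=0x07 R4=0xaf R5=0x47  N=1 Z=0
after  5: R0=0xcc R1=0x10 R2=0x63 R3=0x07 R4=0xaf R5=0x47  N=0 Z=0
after  6: R0=0xcc R1=0x10 R2=0xdc R3=0x07 R4=0xaf R5=0x47  N=1 Z=0
-- IRQ taken; context saved, return-PC = 7 --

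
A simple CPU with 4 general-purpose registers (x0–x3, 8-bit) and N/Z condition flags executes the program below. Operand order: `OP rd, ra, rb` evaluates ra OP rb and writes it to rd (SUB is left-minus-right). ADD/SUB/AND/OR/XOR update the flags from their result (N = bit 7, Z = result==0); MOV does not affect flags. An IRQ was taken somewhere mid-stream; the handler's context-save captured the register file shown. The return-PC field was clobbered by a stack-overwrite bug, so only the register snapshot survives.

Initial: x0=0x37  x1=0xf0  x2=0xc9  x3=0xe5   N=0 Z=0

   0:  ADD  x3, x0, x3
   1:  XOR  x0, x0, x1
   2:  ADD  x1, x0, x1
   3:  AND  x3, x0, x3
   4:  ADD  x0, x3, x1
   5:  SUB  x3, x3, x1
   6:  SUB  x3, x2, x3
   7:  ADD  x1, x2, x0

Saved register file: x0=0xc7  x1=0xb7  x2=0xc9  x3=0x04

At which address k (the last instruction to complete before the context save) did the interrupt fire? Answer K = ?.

after  0: x0=0x37 x1=0xf0 x2=0xc9 x3=0x1c  N=0 Z=0
after  1: x0=0xc7 x1=0xf0 x2=0xc9 x3=0x1c  N=1 Z=0
after  2: x0=0xc7 x1=0xb7 x2=0xc9 x3=0x1c  N=1 Z=0
after  3: x0=0xc7 x1=0xb7 x2=0xc9 x3=0x04  N=0 Z=0
-- IRQ taken; context saved, return-PC = 4 --

K = 3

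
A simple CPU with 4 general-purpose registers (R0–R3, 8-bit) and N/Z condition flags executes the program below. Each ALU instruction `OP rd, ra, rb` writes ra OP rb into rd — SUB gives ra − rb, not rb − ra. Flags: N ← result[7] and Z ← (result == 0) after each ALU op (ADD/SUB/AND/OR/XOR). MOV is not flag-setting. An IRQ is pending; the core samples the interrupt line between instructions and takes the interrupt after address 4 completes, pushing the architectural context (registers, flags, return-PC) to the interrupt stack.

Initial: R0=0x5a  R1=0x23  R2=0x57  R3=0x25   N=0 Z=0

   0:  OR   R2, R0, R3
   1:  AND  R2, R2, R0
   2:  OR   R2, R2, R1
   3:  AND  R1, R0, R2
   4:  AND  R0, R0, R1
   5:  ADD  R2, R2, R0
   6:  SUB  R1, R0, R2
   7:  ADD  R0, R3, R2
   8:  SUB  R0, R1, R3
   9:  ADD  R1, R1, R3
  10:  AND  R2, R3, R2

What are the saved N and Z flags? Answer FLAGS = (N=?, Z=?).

after  0: R0=0x5a R1=0x23 R2=0x7f R3=0x25  N=0 Z=0
after  1: R0=0x5a R1=0x23 R2=0x5a R3=0x25  N=0 Z=0
after  2: R0=0x5a R1=0x23 R2=0x7b R3=0x25  N=0 Z=0
after  3: R0=0x5a R1=0x5a R2=0x7b R3=0x25  N=0 Z=0
after  4: R0=0x5a R1=0x5a R2=0x7b R3=0x25  N=0 Z=0
-- IRQ taken; context saved, return-PC = 5 --

FLAGS = (N=0, Z=0)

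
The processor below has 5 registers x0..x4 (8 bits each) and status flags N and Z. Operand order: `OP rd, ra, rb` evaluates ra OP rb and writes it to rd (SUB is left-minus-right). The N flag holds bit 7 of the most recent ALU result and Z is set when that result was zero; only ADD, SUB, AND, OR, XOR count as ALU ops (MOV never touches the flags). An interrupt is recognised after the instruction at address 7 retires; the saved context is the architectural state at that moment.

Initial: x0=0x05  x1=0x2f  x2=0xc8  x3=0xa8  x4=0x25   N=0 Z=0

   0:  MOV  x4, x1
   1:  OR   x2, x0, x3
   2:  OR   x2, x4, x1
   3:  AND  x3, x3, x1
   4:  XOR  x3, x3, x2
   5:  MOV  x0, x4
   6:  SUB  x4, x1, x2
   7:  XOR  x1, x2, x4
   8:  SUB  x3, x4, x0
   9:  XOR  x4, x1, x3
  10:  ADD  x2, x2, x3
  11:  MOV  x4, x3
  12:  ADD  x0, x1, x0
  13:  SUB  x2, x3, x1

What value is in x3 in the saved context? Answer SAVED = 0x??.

after  0: x0=0x05 x1=0x2f x2=0xc8 x3=0xa8 x4=0x2f  N=0 Z=0
after  1: x0=0x05 x1=0x2f x2=0xad x3=0xa8 x4=0x2f  N=1 Z=0
after  2: x0=0x05 x1=0x2f x2=0x2f x3=0xa8 x4=0x2f  N=0 Z=0
after  3: x0=0x05 x1=0x2f x2=0x2f x3=0x28 x4=0x2f  N=0 Z=0
after  4: x0=0x05 x1=0x2f x2=0x2f x3=0x07 x4=0x2f  N=0 Z=0
after  5: x0=0x2f x1=0x2f x2=0x2f x3=0x07 x4=0x2f  N=0 Z=0
after  6: x0=0x2f x1=0x2f x2=0x2f x3=0x07 x4=0x00  N=0 Z=1
after  7: x0=0x2f x1=0x2f x2=0x2f x3=0x07 x4=0x00  N=0 Z=0
-- IRQ taken; context saved, return-PC = 8 --

SAVED = 0x07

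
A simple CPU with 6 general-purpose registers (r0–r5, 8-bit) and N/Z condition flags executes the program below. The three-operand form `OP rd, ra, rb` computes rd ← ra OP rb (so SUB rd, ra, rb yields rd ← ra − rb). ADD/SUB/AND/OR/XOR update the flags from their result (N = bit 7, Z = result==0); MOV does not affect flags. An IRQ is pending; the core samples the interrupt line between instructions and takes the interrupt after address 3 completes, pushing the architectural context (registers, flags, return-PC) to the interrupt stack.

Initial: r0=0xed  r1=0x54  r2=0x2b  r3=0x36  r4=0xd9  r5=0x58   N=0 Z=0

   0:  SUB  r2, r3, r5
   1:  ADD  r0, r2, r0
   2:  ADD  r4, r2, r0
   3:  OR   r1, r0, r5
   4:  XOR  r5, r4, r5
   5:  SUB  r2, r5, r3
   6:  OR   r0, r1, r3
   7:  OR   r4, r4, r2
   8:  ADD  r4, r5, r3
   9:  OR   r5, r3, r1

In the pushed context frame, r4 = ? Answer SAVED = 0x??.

SAVED = 0xa9

after  0: r0=0xed r1=0x54 r2=0xde r3=0x36 r4=0xd9 r5=0x58  N=1 Z=0
after  1: r0=0xcb r1=0x54 r2=0xde r3=0x36 r4=0xd9 r5=0x58  N=1 Z=0
after  2: r0=0xcb r1=0x54 r2=0xde r3=0x36 r4=0xa9 r5=0x58  N=1 Z=0
after  3: r0=0xcb r1=0xdb r2=0xde r3=0x36 r4=0xa9 r5=0x58  N=1 Z=0
-- IRQ taken; context saved, return-PC = 4 --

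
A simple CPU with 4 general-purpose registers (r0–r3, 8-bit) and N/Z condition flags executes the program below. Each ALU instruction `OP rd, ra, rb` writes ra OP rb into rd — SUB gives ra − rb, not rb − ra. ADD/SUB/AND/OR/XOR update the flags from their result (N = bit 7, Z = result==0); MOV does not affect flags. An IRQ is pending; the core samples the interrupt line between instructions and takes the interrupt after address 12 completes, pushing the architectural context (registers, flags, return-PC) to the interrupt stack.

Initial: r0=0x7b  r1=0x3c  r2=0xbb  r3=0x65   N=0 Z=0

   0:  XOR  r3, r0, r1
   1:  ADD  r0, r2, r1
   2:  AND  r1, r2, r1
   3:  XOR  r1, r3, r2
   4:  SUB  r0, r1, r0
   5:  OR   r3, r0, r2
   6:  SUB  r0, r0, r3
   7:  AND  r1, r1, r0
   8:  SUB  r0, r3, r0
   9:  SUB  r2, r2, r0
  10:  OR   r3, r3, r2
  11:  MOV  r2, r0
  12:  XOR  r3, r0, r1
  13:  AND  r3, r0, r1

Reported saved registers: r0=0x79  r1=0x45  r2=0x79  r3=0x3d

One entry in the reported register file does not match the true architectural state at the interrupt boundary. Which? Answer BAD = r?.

BAD = r1

after  0: r0=0x7b r1=0x3c r2=0xbb r3=0x47  N=0 Z=0
after  1: r0=0xf7 r1=0x3c r2=0xbb r3=0x47  N=1 Z=0
after  2: r0=0xf7 r1=0x38 r2=0xbb r3=0x47  N=0 Z=0
after  3: r0=0xf7 r1=0xfc r2=0xbb r3=0x47  N=1 Z=0
after  4: r0=0x05 r1=0xfc r2=0xbb r3=0x47  N=0 Z=0
after  5: r0=0x05 r1=0xfc r2=0xbb r3=0xbf  N=1 Z=0
after  6: r0=0x46 r1=0xfc r2=0xbb r3=0xbf  N=0 Z=0
after  7: r0=0x46 r1=0x44 r2=0xbb r3=0xbf  N=0 Z=0
after  8: r0=0x79 r1=0x44 r2=0xbb r3=0xbf  N=0 Z=0
after  9: r0=0x79 r1=0x44 r2=0x42 r3=0xbf  N=0 Z=0
after 10: r0=0x79 r1=0x44 r2=0x42 r3=0xff  N=1 Z=0
after 11: r0=0x79 r1=0x44 r2=0x79 r3=0xff  N=1 Z=0
after 12: r0=0x79 r1=0x44 r2=0x79 r3=0x3d  N=0 Z=0
-- IRQ taken; context saved, return-PC = 13 --
mismatch: r1: reported 0x45 vs actual 0x44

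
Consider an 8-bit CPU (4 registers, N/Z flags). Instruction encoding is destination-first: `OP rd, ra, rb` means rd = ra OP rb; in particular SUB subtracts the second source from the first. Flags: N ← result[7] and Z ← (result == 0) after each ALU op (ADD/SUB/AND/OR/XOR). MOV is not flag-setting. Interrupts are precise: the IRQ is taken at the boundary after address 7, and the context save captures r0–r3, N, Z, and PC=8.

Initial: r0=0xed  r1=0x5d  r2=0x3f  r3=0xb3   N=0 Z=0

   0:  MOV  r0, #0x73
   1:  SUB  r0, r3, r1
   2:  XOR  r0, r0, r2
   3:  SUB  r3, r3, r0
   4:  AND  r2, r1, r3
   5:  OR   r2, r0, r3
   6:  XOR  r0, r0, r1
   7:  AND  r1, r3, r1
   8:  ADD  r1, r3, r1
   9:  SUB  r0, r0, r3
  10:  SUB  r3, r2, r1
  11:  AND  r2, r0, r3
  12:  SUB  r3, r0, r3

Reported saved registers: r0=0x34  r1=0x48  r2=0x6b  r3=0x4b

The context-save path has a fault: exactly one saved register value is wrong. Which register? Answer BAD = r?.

BAD = r3

after  0: r0=0x73 r1=0x5d r2=0x3f r3=0xb3  N=0 Z=0
after  1: r0=0x56 r1=0x5d r2=0x3f r3=0xb3  N=0 Z=0
after  2: r0=0x69 r1=0x5d r2=0x3f r3=0xb3  N=0 Z=0
after  3: r0=0x69 r1=0x5d r2=0x3f r3=0x4a  N=0 Z=0
after  4: r0=0x69 r1=0x5d r2=0x48 r3=0x4a  N=0 Z=0
after  5: r0=0x69 r1=0x5d r2=0x6b r3=0x4a  N=0 Z=0
after  6: r0=0x34 r1=0x5d r2=0x6b r3=0x4a  N=0 Z=0
after  7: r0=0x34 r1=0x48 r2=0x6b r3=0x4a  N=0 Z=0
-- IRQ taken; context saved, return-PC = 8 --
mismatch: r3: reported 0x4b vs actual 0x4a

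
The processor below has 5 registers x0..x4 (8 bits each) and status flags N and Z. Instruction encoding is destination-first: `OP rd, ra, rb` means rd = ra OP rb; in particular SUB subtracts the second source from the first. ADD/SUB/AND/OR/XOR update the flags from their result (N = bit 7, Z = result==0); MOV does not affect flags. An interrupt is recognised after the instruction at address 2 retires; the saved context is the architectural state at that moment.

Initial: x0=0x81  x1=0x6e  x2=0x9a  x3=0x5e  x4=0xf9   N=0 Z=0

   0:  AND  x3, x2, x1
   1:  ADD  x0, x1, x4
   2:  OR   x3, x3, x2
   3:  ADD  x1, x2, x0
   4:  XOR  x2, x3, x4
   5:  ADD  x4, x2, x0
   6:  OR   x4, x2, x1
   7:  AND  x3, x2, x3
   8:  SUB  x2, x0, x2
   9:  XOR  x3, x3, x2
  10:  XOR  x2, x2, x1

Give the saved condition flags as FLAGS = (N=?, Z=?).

FLAGS = (N=1, Z=0)

after  0: x0=0x81 x1=0x6e x2=0x9a x3=0x0a x4=0xf9  N=0 Z=0
after  1: x0=0x67 x1=0x6e x2=0x9a x3=0x0a x4=0xf9  N=0 Z=0
after  2: x0=0x67 x1=0x6e x2=0x9a x3=0x9a x4=0xf9  N=1 Z=0
-- IRQ taken; context saved, return-PC = 3 --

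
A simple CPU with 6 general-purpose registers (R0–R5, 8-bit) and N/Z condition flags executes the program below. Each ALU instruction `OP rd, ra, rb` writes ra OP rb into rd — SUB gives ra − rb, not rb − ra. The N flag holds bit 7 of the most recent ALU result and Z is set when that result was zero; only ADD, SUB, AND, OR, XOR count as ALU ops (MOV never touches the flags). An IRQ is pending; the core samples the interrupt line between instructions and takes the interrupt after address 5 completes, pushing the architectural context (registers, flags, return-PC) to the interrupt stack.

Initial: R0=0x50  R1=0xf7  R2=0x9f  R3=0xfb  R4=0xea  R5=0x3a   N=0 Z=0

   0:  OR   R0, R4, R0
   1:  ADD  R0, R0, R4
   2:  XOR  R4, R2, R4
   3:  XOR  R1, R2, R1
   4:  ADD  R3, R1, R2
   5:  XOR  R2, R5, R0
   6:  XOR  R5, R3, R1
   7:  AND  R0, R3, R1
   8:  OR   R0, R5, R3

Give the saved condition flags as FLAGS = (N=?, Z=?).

after  0: R0=0xfa R1=0xf7 R2=0x9f R3=0xfb R4=0xea R5=0x3a  N=1 Z=0
after  1: R0=0xe4 R1=0xf7 R2=0x9f R3=0xfb R4=0xea R5=0x3a  N=1 Z=0
after  2: R0=0xe4 R1=0xf7 R2=0x9f R3=0xfb R4=0x75 R5=0x3a  N=0 Z=0
after  3: R0=0xe4 R1=0x68 R2=0x9f R3=0xfb R4=0x75 R5=0x3a  N=0 Z=0
after  4: R0=0xe4 R1=0x68 R2=0x9f R3=0x07 R4=0x75 R5=0x3a  N=0 Z=0
after  5: R0=0xe4 R1=0x68 R2=0xde R3=0x07 R4=0x75 R5=0x3a  N=1 Z=0
-- IRQ taken; context saved, return-PC = 6 --

FLAGS = (N=1, Z=0)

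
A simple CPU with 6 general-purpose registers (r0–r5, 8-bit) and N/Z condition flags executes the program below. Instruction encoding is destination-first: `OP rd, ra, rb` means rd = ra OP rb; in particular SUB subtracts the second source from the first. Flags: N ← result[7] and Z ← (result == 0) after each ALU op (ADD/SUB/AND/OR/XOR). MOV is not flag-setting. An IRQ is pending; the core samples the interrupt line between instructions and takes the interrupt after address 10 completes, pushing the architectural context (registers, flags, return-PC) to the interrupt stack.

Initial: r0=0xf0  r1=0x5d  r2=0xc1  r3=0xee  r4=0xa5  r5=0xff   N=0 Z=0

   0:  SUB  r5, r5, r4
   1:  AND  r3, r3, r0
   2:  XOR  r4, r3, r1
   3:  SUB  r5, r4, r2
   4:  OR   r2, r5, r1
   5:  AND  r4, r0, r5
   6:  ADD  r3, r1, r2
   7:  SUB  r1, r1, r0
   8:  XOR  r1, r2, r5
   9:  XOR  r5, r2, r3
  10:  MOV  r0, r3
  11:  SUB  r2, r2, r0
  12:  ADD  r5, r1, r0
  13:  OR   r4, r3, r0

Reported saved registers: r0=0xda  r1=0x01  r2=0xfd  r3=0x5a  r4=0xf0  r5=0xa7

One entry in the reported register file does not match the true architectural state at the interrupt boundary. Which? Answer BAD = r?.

BAD = r0

after  0: r0=0xf0 r1=0x5d r2=0xc1 r3=0xee r4=0xa5 r5=0x5a  N=0 Z=0
after  1: r0=0xf0 r1=0x5d r2=0xc1 r3=0xe0 r4=0xa5 r5=0x5a  N=1 Z=0
after  2: r0=0xf0 r1=0x5d r2=0xc1 r3=0xe0 r4=0xbd r5=0x5a  N=1 Z=0
after  3: r0=0xf0 r1=0x5d r2=0xc1 r3=0xe0 r4=0xbd r5=0xfc  N=1 Z=0
after  4: r0=0xf0 r1=0x5d r2=0xfd r3=0xe0 r4=0xbd r5=0xfc  N=1 Z=0
after  5: r0=0xf0 r1=0x5d r2=0xfd r3=0xe0 r4=0xf0 r5=0xfc  N=1 Z=0
after  6: r0=0xf0 r1=0x5d r2=0xfd r3=0x5a r4=0xf0 r5=0xfc  N=0 Z=0
after  7: r0=0xf0 r1=0x6d r2=0xfd r3=0x5a r4=0xf0 r5=0xfc  N=0 Z=0
after  8: r0=0xf0 r1=0x01 r2=0xfd r3=0x5a r4=0xf0 r5=0xfc  N=0 Z=0
after  9: r0=0xf0 r1=0x01 r2=0xfd r3=0x5a r4=0xf0 r5=0xa7  N=1 Z=0
after 10: r0=0x5a r1=0x01 r2=0xfd r3=0x5a r4=0xf0 r5=0xa7  N=1 Z=0
-- IRQ taken; context saved, return-PC = 11 --
mismatch: r0: reported 0xda vs actual 0x5a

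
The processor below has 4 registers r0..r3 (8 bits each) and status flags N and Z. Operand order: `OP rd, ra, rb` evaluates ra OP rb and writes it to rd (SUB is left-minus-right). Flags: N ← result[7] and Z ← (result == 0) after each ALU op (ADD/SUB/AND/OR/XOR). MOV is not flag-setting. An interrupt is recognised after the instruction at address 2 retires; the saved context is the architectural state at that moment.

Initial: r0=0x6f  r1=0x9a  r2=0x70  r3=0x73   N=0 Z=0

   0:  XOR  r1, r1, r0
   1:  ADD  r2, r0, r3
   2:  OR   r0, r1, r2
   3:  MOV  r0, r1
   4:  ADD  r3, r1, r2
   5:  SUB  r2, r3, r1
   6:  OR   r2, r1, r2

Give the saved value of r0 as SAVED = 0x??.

after  0: r0=0x6f r1=0xf5 r2=0x70 r3=0x73  N=1 Z=0
after  1: r0=0x6f r1=0xf5 r2=0xe2 r3=0x73  N=1 Z=0
after  2: r0=0xf7 r1=0xf5 r2=0xe2 r3=0x73  N=1 Z=0
-- IRQ taken; context saved, return-PC = 3 --

SAVED = 0xf7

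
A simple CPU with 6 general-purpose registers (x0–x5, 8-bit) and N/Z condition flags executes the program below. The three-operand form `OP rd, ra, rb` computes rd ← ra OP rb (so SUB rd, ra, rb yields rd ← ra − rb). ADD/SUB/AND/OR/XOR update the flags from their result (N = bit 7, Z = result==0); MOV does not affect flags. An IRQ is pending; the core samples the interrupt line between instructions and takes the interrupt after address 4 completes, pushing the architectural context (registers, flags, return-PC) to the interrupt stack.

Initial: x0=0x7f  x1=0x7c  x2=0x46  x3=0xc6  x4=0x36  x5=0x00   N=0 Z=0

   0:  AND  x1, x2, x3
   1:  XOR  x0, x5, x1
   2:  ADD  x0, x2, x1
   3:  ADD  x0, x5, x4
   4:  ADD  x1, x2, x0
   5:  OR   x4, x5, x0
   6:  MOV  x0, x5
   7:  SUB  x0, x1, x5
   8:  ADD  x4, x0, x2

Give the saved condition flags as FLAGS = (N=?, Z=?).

after  0: x0=0x7f x1=0x46 x2=0x46 x3=0xc6 x4=0x36 x5=0x00  N=0 Z=0
after  1: x0=0x46 x1=0x46 x2=0x46 x3=0xc6 x4=0x36 x5=0x00  N=0 Z=0
after  2: x0=0x8c x1=0x46 x2=0x46 x3=0xc6 x4=0x36 x5=0x00  N=1 Z=0
after  3: x0=0x36 x1=0x46 x2=0x46 x3=0xc6 x4=0x36 x5=0x00  N=0 Z=0
after  4: x0=0x36 x1=0x7c x2=0x46 x3=0xc6 x4=0x36 x5=0x00  N=0 Z=0
-- IRQ taken; context saved, return-PC = 5 --

FLAGS = (N=0, Z=0)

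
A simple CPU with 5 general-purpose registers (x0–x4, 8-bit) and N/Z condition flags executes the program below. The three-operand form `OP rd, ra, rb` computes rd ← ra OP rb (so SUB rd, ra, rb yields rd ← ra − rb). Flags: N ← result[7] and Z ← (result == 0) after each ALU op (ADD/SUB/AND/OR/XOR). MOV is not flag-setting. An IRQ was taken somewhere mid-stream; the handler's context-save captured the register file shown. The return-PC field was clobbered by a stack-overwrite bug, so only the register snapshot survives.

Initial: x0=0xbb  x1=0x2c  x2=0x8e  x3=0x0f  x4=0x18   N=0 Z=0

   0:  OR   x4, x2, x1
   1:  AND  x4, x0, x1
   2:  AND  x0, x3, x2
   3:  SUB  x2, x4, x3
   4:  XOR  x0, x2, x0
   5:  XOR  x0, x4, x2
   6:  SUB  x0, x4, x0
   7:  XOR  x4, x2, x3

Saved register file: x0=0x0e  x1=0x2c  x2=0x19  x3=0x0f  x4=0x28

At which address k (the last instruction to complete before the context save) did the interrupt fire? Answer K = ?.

after  0: x0=0xbb x1=0x2c x2=0x8e x3=0x0f x4=0xae  N=1 Z=0
after  1: x0=0xbb x1=0x2c x2=0x8e x3=0x0f x4=0x28  N=0 Z=0
after  2: x0=0x0e x1=0x2c x2=0x8e x3=0x0f x4=0x28  N=0 Z=0
after  3: x0=0x0e x1=0x2c x2=0x19 x3=0x0f x4=0x28  N=0 Z=0
-- IRQ taken; context saved, return-PC = 4 --

K = 3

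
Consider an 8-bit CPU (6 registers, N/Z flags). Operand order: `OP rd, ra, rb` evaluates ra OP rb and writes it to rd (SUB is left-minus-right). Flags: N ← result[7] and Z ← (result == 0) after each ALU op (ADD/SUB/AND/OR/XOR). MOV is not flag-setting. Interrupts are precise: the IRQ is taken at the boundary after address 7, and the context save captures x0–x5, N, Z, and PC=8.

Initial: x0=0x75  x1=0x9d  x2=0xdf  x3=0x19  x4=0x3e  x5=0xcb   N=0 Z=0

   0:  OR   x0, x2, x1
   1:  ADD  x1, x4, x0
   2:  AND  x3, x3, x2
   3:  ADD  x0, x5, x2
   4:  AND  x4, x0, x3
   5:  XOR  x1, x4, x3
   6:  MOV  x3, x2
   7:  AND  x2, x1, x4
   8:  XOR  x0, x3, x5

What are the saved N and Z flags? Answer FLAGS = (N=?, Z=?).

after  0: x0=0xdf x1=0x9d x2=0xdf x3=0x19 x4=0x3e x5=0xcb  N=1 Z=0
after  1: x0=0xdf x1=0x1d x2=0xdf x3=0x19 x4=0x3e x5=0xcb  N=0 Z=0
after  2: x0=0xdf x1=0x1d x2=0xdf x3=0x19 x4=0x3e x5=0xcb  N=0 Z=0
after  3: x0=0xaa x1=0x1d x2=0xdf x3=0x19 x4=0x3e x5=0xcb  N=1 Z=0
after  4: x0=0xaa x1=0x1d x2=0xdf x3=0x19 x4=0x08 x5=0xcb  N=0 Z=0
after  5: x0=0xaa x1=0x11 x2=0xdf x3=0x19 x4=0x08 x5=0xcb  N=0 Z=0
after  6: x0=0xaa x1=0x11 x2=0xdf x3=0xdf x4=0x08 x5=0xcb  N=0 Z=0
after  7: x0=0xaa x1=0x11 x2=0x00 x3=0xdf x4=0x08 x5=0xcb  N=0 Z=1
-- IRQ taken; context saved, return-PC = 8 --

FLAGS = (N=0, Z=1)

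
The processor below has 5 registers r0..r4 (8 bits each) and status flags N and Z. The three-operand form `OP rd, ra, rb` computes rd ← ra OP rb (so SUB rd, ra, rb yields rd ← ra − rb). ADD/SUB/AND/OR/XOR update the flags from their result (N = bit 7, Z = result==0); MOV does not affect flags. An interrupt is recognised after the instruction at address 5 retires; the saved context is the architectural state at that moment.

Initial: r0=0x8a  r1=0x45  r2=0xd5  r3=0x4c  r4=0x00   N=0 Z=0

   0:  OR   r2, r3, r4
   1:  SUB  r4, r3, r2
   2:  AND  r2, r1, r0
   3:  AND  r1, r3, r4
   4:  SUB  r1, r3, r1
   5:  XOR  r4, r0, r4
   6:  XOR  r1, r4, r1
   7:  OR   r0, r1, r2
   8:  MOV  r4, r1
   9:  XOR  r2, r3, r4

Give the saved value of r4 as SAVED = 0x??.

after  0: r0=0x8a r1=0x45 r2=0x4c r3=0x4c r4=0x00  N=0 Z=0
after  1: r0=0x8a r1=0x45 r2=0x4c r3=0x4c r4=0x00  N=0 Z=1
after  2: r0=0x8a r1=0x45 r2=0x00 r3=0x4c r4=0x00  N=0 Z=1
after  3: r0=0x8a r1=0x00 r2=0x00 r3=0x4c r4=0x00  N=0 Z=1
after  4: r0=0x8a r1=0x4c r2=0x00 r3=0x4c r4=0x00  N=0 Z=0
after  5: r0=0x8a r1=0x4c r2=0x00 r3=0x4c r4=0x8a  N=1 Z=0
-- IRQ taken; context saved, return-PC = 6 --

SAVED = 0x8a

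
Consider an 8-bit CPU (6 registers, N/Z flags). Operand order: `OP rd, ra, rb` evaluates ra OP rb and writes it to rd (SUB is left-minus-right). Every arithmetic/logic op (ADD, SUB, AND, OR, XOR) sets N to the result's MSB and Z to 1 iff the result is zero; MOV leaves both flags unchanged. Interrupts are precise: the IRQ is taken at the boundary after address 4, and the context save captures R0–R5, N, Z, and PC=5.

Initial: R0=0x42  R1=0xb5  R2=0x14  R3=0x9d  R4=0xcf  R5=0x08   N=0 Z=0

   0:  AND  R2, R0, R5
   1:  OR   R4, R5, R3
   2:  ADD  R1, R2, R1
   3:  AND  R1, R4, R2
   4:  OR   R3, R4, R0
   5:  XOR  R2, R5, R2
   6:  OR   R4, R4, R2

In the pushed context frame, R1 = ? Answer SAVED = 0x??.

after  0: R0=0x42 R1=0xb5 R2=0x00 R3=0x9d R4=0xcf R5=0x08  N=0 Z=1
after  1: R0=0x42 R1=0xb5 R2=0x00 R3=0x9d R4=0x9d R5=0x08  N=1 Z=0
after  2: R0=0x42 R1=0xb5 R2=0x00 R3=0x9d R4=0x9d R5=0x08  N=1 Z=0
after  3: R0=0x42 R1=0x00 R2=0x00 R3=0x9d R4=0x9d R5=0x08  N=0 Z=1
after  4: R0=0x42 R1=0x00 R2=0x00 R3=0xdf R4=0x9d R5=0x08  N=1 Z=0
-- IRQ taken; context saved, return-PC = 5 --

SAVED = 0x00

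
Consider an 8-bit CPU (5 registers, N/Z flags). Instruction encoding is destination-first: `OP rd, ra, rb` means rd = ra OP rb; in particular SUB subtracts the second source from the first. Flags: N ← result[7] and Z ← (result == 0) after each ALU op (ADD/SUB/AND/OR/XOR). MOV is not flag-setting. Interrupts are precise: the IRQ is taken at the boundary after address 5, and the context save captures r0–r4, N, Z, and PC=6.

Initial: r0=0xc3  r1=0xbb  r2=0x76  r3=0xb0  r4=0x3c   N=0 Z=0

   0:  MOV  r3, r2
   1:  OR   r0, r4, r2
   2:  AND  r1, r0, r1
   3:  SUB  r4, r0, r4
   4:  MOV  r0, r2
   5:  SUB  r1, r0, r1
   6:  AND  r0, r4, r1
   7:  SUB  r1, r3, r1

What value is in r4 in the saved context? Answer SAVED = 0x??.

after  0: r0=0xc3 r1=0xbb r2=0x76 r3=0x76 r4=0x3c  N=0 Z=0
after  1: r0=0x7e r1=0xbb r2=0x76 r3=0x76 r4=0x3c  N=0 Z=0
after  2: r0=0x7e r1=0x3a r2=0x76 r3=0x76 r4=0x3c  N=0 Z=0
after  3: r0=0x7e r1=0x3a r2=0x76 r3=0x76 r4=0x42  N=0 Z=0
after  4: r0=0x76 r1=0x3a r2=0x76 r3=0x76 r4=0x42  N=0 Z=0
after  5: r0=0x76 r1=0x3c r2=0x76 r3=0x76 r4=0x42  N=0 Z=0
-- IRQ taken; context saved, return-PC = 6 --

SAVED = 0x42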